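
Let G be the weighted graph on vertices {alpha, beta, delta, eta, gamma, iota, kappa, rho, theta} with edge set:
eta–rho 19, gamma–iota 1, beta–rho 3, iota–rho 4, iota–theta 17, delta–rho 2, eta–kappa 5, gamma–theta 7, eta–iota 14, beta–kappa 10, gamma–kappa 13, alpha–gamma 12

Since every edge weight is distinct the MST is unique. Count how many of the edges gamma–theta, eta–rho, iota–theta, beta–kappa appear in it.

Kruskal's algorithm — process edges by increasing weight (ties by edge label):
gamma–iota (1): add — endpoints in different components.
delta–rho (2): add — endpoints in different components.
beta–rho (3): add — endpoints in different components.
iota–rho (4): add — endpoints in different components.
eta–kappa (5): add — endpoints in different components.
gamma–theta (7): add — endpoints in different components.
beta–kappa (10): add — endpoints in different components.
alpha–gamma (12): add — endpoints in different components.
MST edge set: {gamma–iota, delta–rho, beta–rho, iota–rho, eta–kappa, gamma–theta, beta–kappa, alpha–gamma}.
Of the listed edges, {gamma–theta, beta–kappa} are in the MST → 2.

2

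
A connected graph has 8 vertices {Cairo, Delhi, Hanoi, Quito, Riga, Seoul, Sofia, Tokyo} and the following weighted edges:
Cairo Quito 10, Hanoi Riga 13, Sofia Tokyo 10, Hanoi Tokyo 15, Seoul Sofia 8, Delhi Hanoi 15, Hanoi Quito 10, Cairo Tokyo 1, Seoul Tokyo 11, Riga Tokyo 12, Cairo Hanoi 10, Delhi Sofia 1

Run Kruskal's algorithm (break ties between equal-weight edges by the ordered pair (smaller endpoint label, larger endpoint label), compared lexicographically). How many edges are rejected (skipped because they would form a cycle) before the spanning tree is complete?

Kruskal: consider edges lightest-first.
Cairo Tokyo (1): add — endpoints in different components.
Delhi Sofia (1): add — endpoints in different components.
Seoul Sofia (8): add — endpoints in different components.
Cairo Hanoi (10): add — endpoints in different components.
Cairo Quito (10): add — endpoints in different components.
Hanoi Quito (10): skip — Hanoi and Quito already connected.
Sofia Tokyo (10): add — endpoints in different components.
Seoul Tokyo (11): skip — Tokyo and Seoul already connected.
Riga Tokyo (12): add — endpoints in different components.
Edges rejected before the tree was complete: 2.

2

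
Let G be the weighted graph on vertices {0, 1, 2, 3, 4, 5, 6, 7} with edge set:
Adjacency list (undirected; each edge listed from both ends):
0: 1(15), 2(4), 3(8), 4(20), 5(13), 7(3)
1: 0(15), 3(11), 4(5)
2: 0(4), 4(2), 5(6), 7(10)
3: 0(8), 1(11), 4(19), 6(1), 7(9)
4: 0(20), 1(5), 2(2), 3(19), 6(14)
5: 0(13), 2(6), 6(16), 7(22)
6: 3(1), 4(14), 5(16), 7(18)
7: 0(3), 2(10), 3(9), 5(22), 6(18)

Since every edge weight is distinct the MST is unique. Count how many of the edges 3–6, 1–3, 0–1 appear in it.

Kruskal: consider edges lightest-first.
3–6 (1): add — endpoints in different components.
2–4 (2): add — endpoints in different components.
0–7 (3): add — endpoints in different components.
0–2 (4): add — endpoints in different components.
1–4 (5): add — endpoints in different components.
2–5 (6): add — endpoints in different components.
0–3 (8): add — endpoints in different components.
MST edge set: {3–6, 2–4, 0–7, 0–2, 1–4, 2–5, 0–3}.
Of the listed edges, {3–6} are in the MST → 1.

1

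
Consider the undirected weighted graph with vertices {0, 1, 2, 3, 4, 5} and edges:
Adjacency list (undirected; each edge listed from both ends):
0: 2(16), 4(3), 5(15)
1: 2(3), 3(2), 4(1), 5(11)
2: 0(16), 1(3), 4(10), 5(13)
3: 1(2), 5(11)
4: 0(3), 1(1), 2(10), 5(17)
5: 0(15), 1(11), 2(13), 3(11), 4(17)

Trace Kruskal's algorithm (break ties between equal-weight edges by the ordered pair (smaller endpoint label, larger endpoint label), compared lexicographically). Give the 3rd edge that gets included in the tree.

0-4

Kruskal's algorithm — process edges by increasing weight (ties by edge label):
1—4 (1): add. Components now {0} {1,4} {2} {3} {5}
1—3 (2): add. Components now {0} {1,3,4} {2} {5}
0—4 (3): add. Components now {0,1,3,4} {2} {5}
1—2 (3): add. Components now {0,1,2,3,4} {5}
2—4 (10): skip — 2 and 4 already connected.
1—5 (11): add. Components now {0,1,2,3,4,5}
The 3rd edge added is 0—4.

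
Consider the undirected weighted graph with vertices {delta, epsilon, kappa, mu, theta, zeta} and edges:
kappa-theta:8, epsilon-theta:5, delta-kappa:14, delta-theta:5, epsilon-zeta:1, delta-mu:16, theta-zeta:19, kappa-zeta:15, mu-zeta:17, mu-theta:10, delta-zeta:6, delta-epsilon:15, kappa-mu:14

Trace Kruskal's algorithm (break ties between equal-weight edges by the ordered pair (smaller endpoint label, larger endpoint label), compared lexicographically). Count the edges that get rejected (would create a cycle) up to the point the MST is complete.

Kruskal's algorithm — process edges by increasing weight (ties by edge label):
epsilon-zeta (1): add. Components now {theta} {epsilon,zeta} {mu} {kappa} {delta}
delta-theta (5): add. Components now {delta,theta} {epsilon,zeta} {mu} {kappa}
epsilon-theta (5): add. Components now {delta,epsilon,theta,zeta} {mu} {kappa}
delta-zeta (6): skip — delta and zeta already connected.
kappa-theta (8): add. Components now {delta,epsilon,kappa,theta,zeta} {mu}
mu-theta (10): add. Components now {delta,epsilon,kappa,mu,theta,zeta}
Edges rejected before the tree was complete: 1.

1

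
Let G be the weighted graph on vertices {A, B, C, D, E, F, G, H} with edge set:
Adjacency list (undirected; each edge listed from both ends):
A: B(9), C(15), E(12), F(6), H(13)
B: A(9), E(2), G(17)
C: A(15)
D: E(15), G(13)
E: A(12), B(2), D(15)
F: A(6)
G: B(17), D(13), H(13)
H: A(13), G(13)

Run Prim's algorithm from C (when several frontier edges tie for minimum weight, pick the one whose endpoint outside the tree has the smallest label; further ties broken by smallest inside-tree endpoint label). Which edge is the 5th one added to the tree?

Prim, starting at C.
Step 1: frontier [A–C 15] → take A–C (15); add A.
Step 2: frontier [A–F 6, A–B 9, A–E 12, A–H 13] → take A–F (6); add F.
Step 3: frontier [A–B 9, A–E 12, A–H 13] → take A–B (9); add B.
Step 4: frontier [A–E 12, A–H 13, B–E 2, B–G 17] → take B–E (2); add E.
Step 5: frontier [A–H 13, B–G 17, D–E 15] → take A–H (13); add H.
Step 6: frontier [B–G 17, D–E 15, G–H 13] → take G–H (13); add G.
Step 7: frontier [D–E 15, D–G 13] → take D–G (13); add D.
The 5th edge added is A–H.

A-H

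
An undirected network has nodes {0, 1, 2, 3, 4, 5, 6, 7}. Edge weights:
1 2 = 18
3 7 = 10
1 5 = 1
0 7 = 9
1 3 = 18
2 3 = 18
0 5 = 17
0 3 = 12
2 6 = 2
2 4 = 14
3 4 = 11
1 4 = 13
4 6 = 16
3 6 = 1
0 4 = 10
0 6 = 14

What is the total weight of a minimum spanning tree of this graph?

Prim's algorithm from 7:
Step 1: cheapest edge leaving the tree is 0 7 (9); add 0.
Step 2: cheapest edge leaving the tree is 3 7 (10); add 3.
Step 3: cheapest edge leaving the tree is 3 6 (1); add 6.
Step 4: cheapest edge leaving the tree is 2 6 (2); add 2.
Step 5: cheapest edge leaving the tree is 0 4 (10); add 4.
Step 6: cheapest edge leaving the tree is 1 4 (13); add 1.
Step 7: cheapest edge leaving the tree is 1 5 (1); add 5.
MST edges: 0 7, 3 7, 3 6, 2 6, 0 4, 1 4, 1 5; total weight 9+10+1+2+10+13+1 = 46.

46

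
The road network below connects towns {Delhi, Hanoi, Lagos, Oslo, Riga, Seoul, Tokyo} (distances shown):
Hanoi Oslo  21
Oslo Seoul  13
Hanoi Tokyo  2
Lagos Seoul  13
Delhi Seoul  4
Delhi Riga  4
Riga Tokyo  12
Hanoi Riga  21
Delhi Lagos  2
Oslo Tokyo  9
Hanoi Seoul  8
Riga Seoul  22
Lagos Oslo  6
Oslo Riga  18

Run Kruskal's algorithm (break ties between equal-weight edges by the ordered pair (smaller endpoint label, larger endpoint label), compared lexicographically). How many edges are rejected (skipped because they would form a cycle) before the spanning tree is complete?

0

Kruskal: consider edges lightest-first.
Delhi Lagos (2): add — endpoints in different components.
Hanoi Tokyo (2): add — endpoints in different components.
Delhi Riga (4): add — endpoints in different components.
Delhi Seoul (4): add — endpoints in different components.
Lagos Oslo (6): add — endpoints in different components.
Hanoi Seoul (8): add — endpoints in different components.
Edges rejected before the tree was complete: 0.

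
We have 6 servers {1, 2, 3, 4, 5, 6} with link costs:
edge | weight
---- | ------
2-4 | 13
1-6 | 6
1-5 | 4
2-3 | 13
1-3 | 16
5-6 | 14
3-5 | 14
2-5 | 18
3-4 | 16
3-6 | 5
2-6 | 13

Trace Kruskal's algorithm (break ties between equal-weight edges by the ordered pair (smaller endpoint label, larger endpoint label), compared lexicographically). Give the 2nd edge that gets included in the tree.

3-6

Kruskal: consider edges lightest-first.
1-5 (4): add. Components now {1,5} {2} {3} {4} {6}
3-6 (5): add. Components now {1,5} {2} {3,6} {4}
1-6 (6): add. Components now {1,3,5,6} {2} {4}
2-3 (13): add. Components now {1,2,3,5,6} {4}
2-4 (13): add. Components now {1,2,3,4,5,6}
The 2nd edge added is 3-6.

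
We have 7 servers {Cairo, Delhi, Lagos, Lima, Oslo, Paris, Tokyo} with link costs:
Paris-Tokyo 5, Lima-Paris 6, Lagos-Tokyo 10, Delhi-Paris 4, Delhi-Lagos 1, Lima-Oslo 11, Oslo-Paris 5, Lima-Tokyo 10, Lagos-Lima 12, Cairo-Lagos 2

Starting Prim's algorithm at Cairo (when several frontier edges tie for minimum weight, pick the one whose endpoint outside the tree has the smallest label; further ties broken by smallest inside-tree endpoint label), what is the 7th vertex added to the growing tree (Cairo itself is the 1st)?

Lima

Prim, starting at Cairo.
Step 1: cheapest edge leaving the tree is Cairo-Lagos (2); add Lagos.
Step 2: cheapest edge leaving the tree is Delhi-Lagos (1); add Delhi.
Step 3: cheapest edge leaving the tree is Delhi-Paris (4); add Paris.
Step 4: cheapest edge leaving the tree is Oslo-Paris (5); add Oslo.
Step 5: cheapest edge leaving the tree is Paris-Tokyo (5); add Tokyo.
Step 6: cheapest edge leaving the tree is Lima-Paris (6); add Lima.
Vertex order: Cairo, Lagos, Delhi, Paris, Oslo, Tokyo, Lima. The 7th vertex is Lima.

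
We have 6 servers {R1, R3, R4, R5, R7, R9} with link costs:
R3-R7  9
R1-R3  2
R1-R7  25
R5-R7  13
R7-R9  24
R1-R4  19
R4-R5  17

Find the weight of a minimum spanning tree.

Prim's algorithm from R9:
Step 1: frontier [R7-R9 24] → take R7-R9 (24); add R7.
Step 2: frontier [R3-R7 9, R5-R7 13, R1-R7 25] → take R3-R7 (9); add R3.
Step 3: frontier [R1-R3 2, R5-R7 13, R1-R7 25] → take R1-R3 (2); add R1.
Step 4: frontier [R1-R4 19, R5-R7 13] → take R5-R7 (13); add R5.
Step 5: frontier [R1-R4 19, R4-R5 17] → take R4-R5 (17); add R4.
MST edges: R7-R9, R3-R7, R1-R3, R5-R7, R4-R5; total weight 24+9+2+13+17 = 65.

65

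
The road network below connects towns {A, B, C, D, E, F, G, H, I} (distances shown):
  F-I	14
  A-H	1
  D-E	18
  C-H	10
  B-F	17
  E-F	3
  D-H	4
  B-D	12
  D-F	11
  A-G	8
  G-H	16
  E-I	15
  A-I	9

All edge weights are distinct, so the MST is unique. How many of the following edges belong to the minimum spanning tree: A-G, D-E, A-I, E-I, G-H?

2

Kruskal: consider edges lightest-first.
A-H (1): add — endpoints in different components.
E-F (3): add — endpoints in different components.
D-H (4): add — endpoints in different components.
A-G (8): add — endpoints in different components.
A-I (9): add — endpoints in different components.
C-H (10): add — endpoints in different components.
D-F (11): add — endpoints in different components.
B-D (12): add — endpoints in different components.
MST edge set: {A-H, E-F, D-H, A-G, A-I, C-H, D-F, B-D}.
Of the listed edges, {A-G, A-I} are in the MST → 2.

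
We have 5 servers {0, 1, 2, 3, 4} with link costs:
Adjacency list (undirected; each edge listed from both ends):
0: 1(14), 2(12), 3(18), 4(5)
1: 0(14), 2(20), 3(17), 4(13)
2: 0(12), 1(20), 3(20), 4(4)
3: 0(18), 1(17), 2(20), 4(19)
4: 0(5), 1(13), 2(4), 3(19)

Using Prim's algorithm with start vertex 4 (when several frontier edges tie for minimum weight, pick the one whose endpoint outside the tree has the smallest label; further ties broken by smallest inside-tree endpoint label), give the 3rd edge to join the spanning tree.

Prim's algorithm from 4:
Step 1: frontier [2-4 4, 0-4 5, 1-4 13, 3-4 19] → take 2-4 (4); add 2.
Step 2: frontier [0-2 12, 1-2 20, 2-3 20, 0-4 5, 1-4 13, 3-4 19] → take 0-4 (5); add 0.
Step 3: frontier [0-1 14, 0-3 18, 1-2 20, 2-3 20, 1-4 13, 3-4 19] → take 1-4 (13); add 1.
Step 4: frontier [0-3 18, 1-3 17, 2-3 20, 3-4 19] → take 1-3 (17); add 3.
The 3rd edge added is 1-4.

1-4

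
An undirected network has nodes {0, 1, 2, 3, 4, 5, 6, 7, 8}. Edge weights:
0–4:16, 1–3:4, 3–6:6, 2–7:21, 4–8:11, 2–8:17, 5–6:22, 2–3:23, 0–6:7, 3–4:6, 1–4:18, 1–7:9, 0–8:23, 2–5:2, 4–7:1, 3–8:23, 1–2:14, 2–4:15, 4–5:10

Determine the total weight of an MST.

47

Kruskal's algorithm — process edges by increasing weight (ties by edge label):
4–7 (1): add — endpoints in different components.
2–5 (2): add — endpoints in different components.
1–3 (4): add — endpoints in different components.
3–4 (6): add — endpoints in different components.
3–6 (6): add — endpoints in different components.
0–6 (7): add — endpoints in different components.
1–7 (9): skip — 1 and 7 already connected.
4–5 (10): add — endpoints in different components.
4–8 (11): add — endpoints in different components.
MST edges: 4–7, 2–5, 1–3, 3–4, 3–6, 0–6, 4–5, 4–8; total weight 1+2+4+6+6+7+10+11 = 47.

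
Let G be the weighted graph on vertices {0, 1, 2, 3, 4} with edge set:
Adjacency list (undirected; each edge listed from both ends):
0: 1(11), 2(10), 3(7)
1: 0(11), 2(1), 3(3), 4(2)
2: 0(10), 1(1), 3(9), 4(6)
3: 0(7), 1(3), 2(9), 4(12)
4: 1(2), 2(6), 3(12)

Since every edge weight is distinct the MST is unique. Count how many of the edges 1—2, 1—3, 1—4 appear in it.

3

Sort edges by weight, then run Kruskal:
1—2 (1): add — endpoints in different components.
1—4 (2): add — endpoints in different components.
1—3 (3): add — endpoints in different components.
2—4 (6): skip — 2 and 4 already connected.
0—3 (7): add — endpoints in different components.
MST edge set: {1—2, 1—4, 1—3, 0—3}.
Of the listed edges, {1—2, 1—3, 1—4} are in the MST → 3.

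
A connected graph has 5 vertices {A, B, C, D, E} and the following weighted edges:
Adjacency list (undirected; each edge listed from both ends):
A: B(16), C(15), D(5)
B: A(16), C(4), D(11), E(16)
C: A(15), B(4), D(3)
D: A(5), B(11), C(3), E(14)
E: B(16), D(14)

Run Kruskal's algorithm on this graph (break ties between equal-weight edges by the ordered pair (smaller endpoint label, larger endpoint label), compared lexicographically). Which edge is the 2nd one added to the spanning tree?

B-C

Kruskal's algorithm — process edges by increasing weight (ties by edge label):
C D (3): add — endpoints in different components.
B C (4): add — endpoints in different components.
A D (5): add — endpoints in different components.
B D (11): skip — B and D already connected.
D E (14): add — endpoints in different components.
The 2nd edge added is B C.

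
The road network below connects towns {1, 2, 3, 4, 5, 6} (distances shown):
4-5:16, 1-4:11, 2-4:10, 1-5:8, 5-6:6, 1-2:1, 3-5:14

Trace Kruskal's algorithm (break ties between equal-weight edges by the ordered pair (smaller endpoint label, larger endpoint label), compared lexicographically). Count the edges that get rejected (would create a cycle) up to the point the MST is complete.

1

Kruskal: consider edges lightest-first.
1-2 (1): add — endpoints in different components.
5-6 (6): add — endpoints in different components.
1-5 (8): add — endpoints in different components.
2-4 (10): add — endpoints in different components.
1-4 (11): skip — 1 and 4 already connected.
3-5 (14): add — endpoints in different components.
Edges rejected before the tree was complete: 1.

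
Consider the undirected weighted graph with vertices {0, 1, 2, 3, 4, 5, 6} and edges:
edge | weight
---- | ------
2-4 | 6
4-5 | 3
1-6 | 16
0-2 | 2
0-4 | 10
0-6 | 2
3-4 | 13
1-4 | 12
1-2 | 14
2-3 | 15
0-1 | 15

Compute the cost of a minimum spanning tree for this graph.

Grow the tree from 4 using Prim:
Step 1: frontier [4-5 3, 2-4 6, 0-4 10, 1-4 12, 3-4 13] → take 4-5 (3); add 5.
Step 2: frontier [2-4 6, 0-4 10, 1-4 12, 3-4 13] → take 2-4 (6); add 2.
Step 3: frontier [0-2 2, 1-2 14, 2-3 15, 0-4 10, 1-4 12, 3-4 13] → take 0-2 (2); add 0.
Step 4: frontier [0-6 2, 0-1 15, 1-2 14, 2-3 15, 1-4 12, 3-4 13] → take 0-6 (2); add 6.
Step 5: frontier [0-1 15, 1-2 14, 2-3 15, 1-4 12, 3-4 13, 1-6 16] → take 1-4 (12); add 1.
Step 6: frontier [2-3 15, 3-4 13] → take 3-4 (13); add 3.
MST edges: 4-5, 2-4, 0-2, 0-6, 1-4, 3-4; total weight 3+6+2+2+12+13 = 38.

38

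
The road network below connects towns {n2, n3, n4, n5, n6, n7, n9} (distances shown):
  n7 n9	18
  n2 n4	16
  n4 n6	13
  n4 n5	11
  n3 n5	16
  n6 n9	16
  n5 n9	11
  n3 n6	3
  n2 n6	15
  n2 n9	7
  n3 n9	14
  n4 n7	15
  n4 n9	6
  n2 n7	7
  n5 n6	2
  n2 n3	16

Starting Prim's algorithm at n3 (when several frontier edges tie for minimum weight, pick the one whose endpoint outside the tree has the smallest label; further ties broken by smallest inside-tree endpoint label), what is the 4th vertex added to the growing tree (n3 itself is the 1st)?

Prim's algorithm from n3:
Step 1: cheapest edge leaving the tree is n3 n6 (3); add n6.
Step 2: cheapest edge leaving the tree is n5 n6 (2); add n5.
Step 3: cheapest edge leaving the tree is n4 n5 (11); add n4.
Step 4: cheapest edge leaving the tree is n4 n9 (6); add n9.
Step 5: cheapest edge leaving the tree is n2 n9 (7); add n2.
Step 6: cheapest edge leaving the tree is n2 n7 (7); add n7.
Vertex order: n3, n6, n5, n4, n9, n2, n7. The 4th vertex is n4.

n4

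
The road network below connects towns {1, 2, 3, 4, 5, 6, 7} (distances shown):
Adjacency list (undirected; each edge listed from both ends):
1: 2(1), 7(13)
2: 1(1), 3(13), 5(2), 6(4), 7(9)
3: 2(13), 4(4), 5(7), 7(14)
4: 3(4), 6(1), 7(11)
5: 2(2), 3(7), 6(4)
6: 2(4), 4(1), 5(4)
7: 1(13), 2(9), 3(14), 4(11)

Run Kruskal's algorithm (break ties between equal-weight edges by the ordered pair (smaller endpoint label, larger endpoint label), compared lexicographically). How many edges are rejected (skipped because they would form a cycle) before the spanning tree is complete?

2

Sort edges by weight, then run Kruskal:
1–2 (1): add. Components now {1,2} {3} {4} {5} {6} {7}
4–6 (1): add. Components now {1,2} {3} {4,6} {5} {7}
2–5 (2): add. Components now {1,2,5} {3} {4,6} {7}
2–6 (4): add. Components now {1,2,4,5,6} {3} {7}
3–4 (4): add. Components now {1,2,3,4,5,6} {7}
5–6 (4): skip — 5 and 6 already connected.
3–5 (7): skip — 3 and 5 already connected.
2–7 (9): add. Components now {1,2,3,4,5,6,7}
Edges rejected before the tree was complete: 2.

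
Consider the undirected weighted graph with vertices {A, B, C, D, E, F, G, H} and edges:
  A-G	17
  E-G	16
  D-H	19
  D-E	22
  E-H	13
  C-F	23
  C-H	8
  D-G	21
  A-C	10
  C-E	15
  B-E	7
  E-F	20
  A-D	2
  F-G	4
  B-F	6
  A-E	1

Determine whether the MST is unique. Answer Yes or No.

Yes

Kruskal: consider edges lightest-first.
A-E (1): add — endpoints in different components.
A-D (2): add — endpoints in different components.
F-G (4): add — endpoints in different components.
B-F (6): add — endpoints in different components.
B-E (7): add — endpoints in different components.
C-H (8): add — endpoints in different components.
A-C (10): add — endpoints in different components.
Every non-tree edge has weight strictly greater than the heaviest edge on the tree path between its endpoints, so the MST is unique.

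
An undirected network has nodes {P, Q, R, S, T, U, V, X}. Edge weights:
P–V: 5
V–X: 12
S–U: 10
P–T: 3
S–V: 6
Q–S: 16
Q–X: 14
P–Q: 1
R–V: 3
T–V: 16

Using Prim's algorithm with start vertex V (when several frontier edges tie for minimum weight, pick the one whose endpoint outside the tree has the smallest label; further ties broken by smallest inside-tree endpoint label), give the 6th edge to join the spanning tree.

S-U

Prim's algorithm from V:
Step 1: cheapest edge leaving the tree is R–V (3); add R.
Step 2: cheapest edge leaving the tree is P–V (5); add P.
Step 3: cheapest edge leaving the tree is P–Q (1); add Q.
Step 4: cheapest edge leaving the tree is P–T (3); add T.
Step 5: cheapest edge leaving the tree is S–V (6); add S.
Step 6: cheapest edge leaving the tree is S–U (10); add U.
Step 7: cheapest edge leaving the tree is V–X (12); add X.
The 6th edge added is S–U.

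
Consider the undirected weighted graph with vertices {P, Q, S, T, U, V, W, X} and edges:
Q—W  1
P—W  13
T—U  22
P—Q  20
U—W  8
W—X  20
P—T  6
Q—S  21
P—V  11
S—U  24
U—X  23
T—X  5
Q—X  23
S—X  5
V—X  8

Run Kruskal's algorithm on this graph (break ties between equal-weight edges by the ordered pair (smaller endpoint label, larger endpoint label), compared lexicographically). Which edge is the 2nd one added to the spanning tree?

Sort edges by weight, then run Kruskal:
Q—W (1): add — endpoints in different components.
S—X (5): add — endpoints in different components.
T—X (5): add — endpoints in different components.
P—T (6): add — endpoints in different components.
U—W (8): add — endpoints in different components.
V—X (8): add — endpoints in different components.
P—V (11): skip — P and V already connected.
P—W (13): add — endpoints in different components.
The 2nd edge added is S—X.

S-X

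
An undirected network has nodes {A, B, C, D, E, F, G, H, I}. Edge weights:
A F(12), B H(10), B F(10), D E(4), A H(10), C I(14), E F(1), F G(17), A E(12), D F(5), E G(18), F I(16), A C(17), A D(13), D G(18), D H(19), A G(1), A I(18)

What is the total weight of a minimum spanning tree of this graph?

Kruskal: consider edges lightest-first.
A G (1): add — endpoints in different components.
E F (1): add — endpoints in different components.
D E (4): add — endpoints in different components.
D F (5): skip — D and F already connected.
A H (10): add — endpoints in different components.
B F (10): add — endpoints in different components.
B H (10): add — endpoints in different components.
A E (12): skip — A and E already connected.
A F (12): skip — A and F already connected.
A D (13): skip — A and D already connected.
C I (14): add — endpoints in different components.
F I (16): add — endpoints in different components.
MST edges: A G, E F, D E, A H, B F, B H, C I, F I; total weight 1+1+4+10+10+10+14+16 = 66.

66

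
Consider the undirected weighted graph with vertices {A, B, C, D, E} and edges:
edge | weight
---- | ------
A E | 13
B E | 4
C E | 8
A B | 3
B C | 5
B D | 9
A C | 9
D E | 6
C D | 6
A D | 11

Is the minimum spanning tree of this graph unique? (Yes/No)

No

Kruskal's algorithm — process edges by increasing weight (ties by edge label):
A B (3): add. Components now {A,B} {C} {D} {E}
B E (4): add. Components now {A,B,E} {C} {D}
B C (5): add. Components now {A,B,C,E} {D}
C D (6): add. Components now {A,B,C,D,E}
Non-tree edge D E has weight 6, equal to the heaviest edge on its tree cycle — swapping gives another MST of the same weight. Not unique.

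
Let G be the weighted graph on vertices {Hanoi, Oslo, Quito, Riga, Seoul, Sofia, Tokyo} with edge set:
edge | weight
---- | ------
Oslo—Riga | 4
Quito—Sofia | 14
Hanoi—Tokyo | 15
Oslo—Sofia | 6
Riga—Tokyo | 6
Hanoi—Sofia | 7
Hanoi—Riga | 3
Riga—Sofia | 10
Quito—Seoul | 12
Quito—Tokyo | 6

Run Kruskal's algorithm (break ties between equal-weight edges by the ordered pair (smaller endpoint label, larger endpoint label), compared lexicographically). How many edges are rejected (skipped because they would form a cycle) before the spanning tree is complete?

Kruskal's algorithm — process edges by increasing weight (ties by edge label):
Hanoi—Riga (3): add. Components now {Tokyo} {Oslo} {Seoul} {Quito} {Hanoi,Riga} {Sofia}
Oslo—Riga (4): add. Components now {Tokyo} {Hanoi,Oslo,Riga} {Seoul} {Quito} {Sofia}
Oslo—Sofia (6): add. Components now {Tokyo} {Hanoi,Oslo,Riga,Sofia} {Seoul} {Quito}
Quito—Tokyo (6): add. Components now {Quito,Tokyo} {Hanoi,Oslo,Riga,Sofia} {Seoul}
Riga—Tokyo (6): add. Components now {Hanoi,Oslo,Quito,Riga,Sofia,Tokyo} {Seoul}
Hanoi—Sofia (7): skip — Hanoi and Sofia already connected.
Riga—Sofia (10): skip — Riga and Sofia already connected.
Quito—Seoul (12): add. Components now {Hanoi,Oslo,Quito,Riga,Seoul,Sofia,Tokyo}
Edges rejected before the tree was complete: 2.

2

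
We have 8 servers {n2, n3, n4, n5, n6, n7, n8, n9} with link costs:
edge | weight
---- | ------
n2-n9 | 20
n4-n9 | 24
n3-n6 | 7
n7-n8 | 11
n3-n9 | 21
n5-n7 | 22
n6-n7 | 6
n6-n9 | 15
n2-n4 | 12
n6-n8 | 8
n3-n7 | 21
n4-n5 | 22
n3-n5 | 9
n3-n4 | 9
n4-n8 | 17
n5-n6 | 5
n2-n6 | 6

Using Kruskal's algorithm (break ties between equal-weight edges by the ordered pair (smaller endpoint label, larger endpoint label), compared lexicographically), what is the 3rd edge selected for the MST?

n6-n7

Kruskal: consider edges lightest-first.
n5-n6 (5): add — endpoints in different components.
n2-n6 (6): add — endpoints in different components.
n6-n7 (6): add — endpoints in different components.
n3-n6 (7): add — endpoints in different components.
n6-n8 (8): add — endpoints in different components.
n3-n4 (9): add — endpoints in different components.
n3-n5 (9): skip — n3 and n5 already connected.
n7-n8 (11): skip — n7 and n8 already connected.
n2-n4 (12): skip — n4 and n2 already connected.
n6-n9 (15): add — endpoints in different components.
The 3rd edge added is n6-n7.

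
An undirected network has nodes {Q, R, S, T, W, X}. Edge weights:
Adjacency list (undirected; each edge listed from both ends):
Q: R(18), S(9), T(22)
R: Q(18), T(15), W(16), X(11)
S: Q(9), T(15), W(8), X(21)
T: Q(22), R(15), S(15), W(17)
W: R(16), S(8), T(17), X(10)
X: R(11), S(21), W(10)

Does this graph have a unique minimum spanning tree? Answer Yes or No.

No

Sort edges by weight, then run Kruskal:
S-W (8): add. Components now {S,W} {X} {R} {Q} {T}
Q-S (9): add. Components now {Q,S,W} {X} {R} {T}
W-X (10): add. Components now {Q,S,W,X} {R} {T}
R-X (11): add. Components now {Q,R,S,W,X} {T}
R-T (15): add. Components now {Q,R,S,T,W,X}
Non-tree edge S-T has weight 15, equal to the heaviest edge on its tree cycle — swapping gives another MST of the same weight. Not unique.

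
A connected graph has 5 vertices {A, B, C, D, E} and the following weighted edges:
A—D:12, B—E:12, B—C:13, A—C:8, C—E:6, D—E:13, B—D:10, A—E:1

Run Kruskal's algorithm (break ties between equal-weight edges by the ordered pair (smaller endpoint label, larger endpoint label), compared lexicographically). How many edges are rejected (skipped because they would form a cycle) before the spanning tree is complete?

Kruskal's algorithm — process edges by increasing weight (ties by edge label):
A—E (1): add. Components now {A,E} {B} {C} {D}
C—E (6): add. Components now {A,C,E} {B} {D}
A—C (8): skip — A and C already connected.
B—D (10): add. Components now {A,C,E} {B,D}
A—D (12): add. Components now {A,B,C,D,E}
Edges rejected before the tree was complete: 1.

1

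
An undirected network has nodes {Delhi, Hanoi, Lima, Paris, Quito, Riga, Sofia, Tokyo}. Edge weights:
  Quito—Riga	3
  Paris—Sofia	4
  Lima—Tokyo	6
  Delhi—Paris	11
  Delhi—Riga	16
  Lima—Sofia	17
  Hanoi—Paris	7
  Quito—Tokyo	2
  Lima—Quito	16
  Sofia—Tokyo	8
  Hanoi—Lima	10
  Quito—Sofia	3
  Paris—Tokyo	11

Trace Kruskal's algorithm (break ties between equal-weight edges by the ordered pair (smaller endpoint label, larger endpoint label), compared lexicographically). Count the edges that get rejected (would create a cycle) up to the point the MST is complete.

2

Sort edges by weight, then run Kruskal:
Quito—Tokyo (2): add — endpoints in different components.
Quito—Riga (3): add — endpoints in different components.
Quito—Sofia (3): add — endpoints in different components.
Paris—Sofia (4): add — endpoints in different components.
Lima—Tokyo (6): add — endpoints in different components.
Hanoi—Paris (7): add — endpoints in different components.
Sofia—Tokyo (8): skip — Tokyo and Sofia already connected.
Hanoi—Lima (10): skip — Hanoi and Lima already connected.
Delhi—Paris (11): add — endpoints in different components.
Edges rejected before the tree was complete: 2.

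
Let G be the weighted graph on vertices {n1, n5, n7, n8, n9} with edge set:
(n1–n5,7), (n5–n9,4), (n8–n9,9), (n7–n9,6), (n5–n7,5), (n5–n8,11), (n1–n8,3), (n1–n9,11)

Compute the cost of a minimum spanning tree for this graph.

Prim, starting at n9.
Step 1: frontier [n5–n9 4, n7–n9 6, n8–n9 9, n1–n9 11] → take n5–n9 (4); add n5.
Step 2: frontier [n5–n7 5, n1–n5 7, n5–n8 11, n7–n9 6, n8–n9 9, n1–n9 11] → take n5–n7 (5); add n7.
Step 3: frontier [n1–n5 7, n5–n8 11, n8–n9 9, n1–n9 11] → take n1–n5 (7); add n1.
Step 4: frontier [n1–n8 3, n5–n8 11, n8–n9 9] → take n1–n8 (3); add n8.
MST edges: n5–n9, n5–n7, n1–n5, n1–n8; total weight 4+5+7+3 = 19.

19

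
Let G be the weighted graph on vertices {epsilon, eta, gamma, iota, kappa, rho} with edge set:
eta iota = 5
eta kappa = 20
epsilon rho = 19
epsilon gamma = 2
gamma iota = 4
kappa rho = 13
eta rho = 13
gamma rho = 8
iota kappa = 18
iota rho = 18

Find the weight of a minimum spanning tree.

32

Sort edges by weight, then run Kruskal:
epsilon gamma (2): add. Components now {rho} {iota} {epsilon,gamma} {eta} {kappa}
gamma iota (4): add. Components now {rho} {epsilon,gamma,iota} {eta} {kappa}
eta iota (5): add. Components now {rho} {epsilon,eta,gamma,iota} {kappa}
gamma rho (8): add. Components now {epsilon,eta,gamma,iota,rho} {kappa}
eta rho (13): skip — rho and eta already connected.
kappa rho (13): add. Components now {epsilon,eta,gamma,iota,kappa,rho}
MST edges: epsilon gamma, gamma iota, eta iota, gamma rho, kappa rho; total weight 2+4+5+8+13 = 32.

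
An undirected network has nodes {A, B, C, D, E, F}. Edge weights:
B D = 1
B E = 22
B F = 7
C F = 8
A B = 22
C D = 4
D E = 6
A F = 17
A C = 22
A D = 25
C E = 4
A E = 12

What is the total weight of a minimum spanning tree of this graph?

28

Sort edges by weight, then run Kruskal:
B D (1): add. Components now {A} {B,D} {C} {E} {F}
C D (4): add. Components now {A} {B,C,D} {E} {F}
C E (4): add. Components now {A} {B,C,D,E} {F}
D E (6): skip — D and E already connected.
B F (7): add. Components now {A} {B,C,D,E,F}
C F (8): skip — C and F already connected.
A E (12): add. Components now {A,B,C,D,E,F}
MST edges: B D, C D, C E, B F, A E; total weight 1+4+4+7+12 = 28.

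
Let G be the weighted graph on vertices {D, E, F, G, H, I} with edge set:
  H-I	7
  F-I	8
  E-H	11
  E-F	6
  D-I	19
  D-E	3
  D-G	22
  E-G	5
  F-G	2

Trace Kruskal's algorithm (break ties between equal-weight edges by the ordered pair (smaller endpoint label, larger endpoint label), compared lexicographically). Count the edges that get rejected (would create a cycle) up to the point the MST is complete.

1

Sort edges by weight, then run Kruskal:
F-G (2): add. Components now {D} {E} {F,G} {H} {I}
D-E (3): add. Components now {D,E} {F,G} {H} {I}
E-G (5): add. Components now {D,E,F,G} {H} {I}
E-F (6): skip — E and F already connected.
H-I (7): add. Components now {D,E,F,G} {H,I}
F-I (8): add. Components now {D,E,F,G,H,I}
Edges rejected before the tree was complete: 1.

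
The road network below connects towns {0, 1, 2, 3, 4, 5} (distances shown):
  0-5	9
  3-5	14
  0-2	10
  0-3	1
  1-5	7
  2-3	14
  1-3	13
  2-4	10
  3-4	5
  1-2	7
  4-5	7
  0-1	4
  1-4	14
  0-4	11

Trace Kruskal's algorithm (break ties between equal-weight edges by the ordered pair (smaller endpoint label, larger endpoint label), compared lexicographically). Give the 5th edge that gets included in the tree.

1-5

Sort edges by weight, then run Kruskal:
0-3 (1): add — endpoints in different components.
0-1 (4): add — endpoints in different components.
3-4 (5): add — endpoints in different components.
1-2 (7): add — endpoints in different components.
1-5 (7): add — endpoints in different components.
The 5th edge added is 1-5.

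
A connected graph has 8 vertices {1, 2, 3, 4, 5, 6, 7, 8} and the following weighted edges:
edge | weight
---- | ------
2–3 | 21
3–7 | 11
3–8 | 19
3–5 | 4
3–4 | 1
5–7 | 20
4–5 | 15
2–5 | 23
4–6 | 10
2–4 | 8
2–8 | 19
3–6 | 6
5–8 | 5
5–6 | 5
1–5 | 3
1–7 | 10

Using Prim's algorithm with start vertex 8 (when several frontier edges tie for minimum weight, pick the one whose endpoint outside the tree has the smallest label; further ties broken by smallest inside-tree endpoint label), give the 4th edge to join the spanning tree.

3-4

Grow the tree from 8 using Prim:
Step 1: cheapest edge leaving the tree is 5–8 (5); add 5.
Step 2: cheapest edge leaving the tree is 1–5 (3); add 1.
Step 3: cheapest edge leaving the tree is 3–5 (4); add 3.
Step 4: cheapest edge leaving the tree is 3–4 (1); add 4.
Step 5: cheapest edge leaving the tree is 5–6 (5); add 6.
Step 6: cheapest edge leaving the tree is 2–4 (8); add 2.
Step 7: cheapest edge leaving the tree is 1–7 (10); add 7.
The 4th edge added is 3–4.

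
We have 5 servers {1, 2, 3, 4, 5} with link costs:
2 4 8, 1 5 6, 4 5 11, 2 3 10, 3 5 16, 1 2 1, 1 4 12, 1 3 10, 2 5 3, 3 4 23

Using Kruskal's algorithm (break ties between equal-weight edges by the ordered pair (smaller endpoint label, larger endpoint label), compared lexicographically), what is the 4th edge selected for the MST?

Sort edges by weight, then run Kruskal:
1 2 (1): add — endpoints in different components.
2 5 (3): add — endpoints in different components.
1 5 (6): skip — 1 and 5 already connected.
2 4 (8): add — endpoints in different components.
1 3 (10): add — endpoints in different components.
The 4th edge added is 1 3.

1-3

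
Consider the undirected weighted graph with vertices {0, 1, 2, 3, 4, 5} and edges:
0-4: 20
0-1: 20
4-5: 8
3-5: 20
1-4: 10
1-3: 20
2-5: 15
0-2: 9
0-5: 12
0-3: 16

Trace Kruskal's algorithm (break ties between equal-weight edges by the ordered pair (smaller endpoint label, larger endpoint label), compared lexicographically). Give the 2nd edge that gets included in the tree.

0-2

Kruskal: consider edges lightest-first.
4-5 (8): add — endpoints in different components.
0-2 (9): add — endpoints in different components.
1-4 (10): add — endpoints in different components.
0-5 (12): add — endpoints in different components.
2-5 (15): skip — 2 and 5 already connected.
0-3 (16): add — endpoints in different components.
The 2nd edge added is 0-2.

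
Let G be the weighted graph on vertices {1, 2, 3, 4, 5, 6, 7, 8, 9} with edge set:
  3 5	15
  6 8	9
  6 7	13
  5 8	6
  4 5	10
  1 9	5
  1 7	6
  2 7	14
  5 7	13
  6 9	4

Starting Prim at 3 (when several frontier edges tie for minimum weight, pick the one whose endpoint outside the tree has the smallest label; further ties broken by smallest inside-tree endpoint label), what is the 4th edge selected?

Prim's algorithm from 3:
Step 1: frontier [3 5 15] → take 3 5 (15); add 5.
Step 2: frontier [5 8 6, 4 5 10, 5 7 13] → take 5 8 (6); add 8.
Step 3: frontier [4 5 10, 5 7 13, 6 8 9] → take 6 8 (9); add 6.
Step 4: frontier [4 5 10, 5 7 13, 6 9 4, 6 7 13] → take 6 9 (4); add 9.
Step 5: frontier [4 5 10, 5 7 13, 6 7 13, 1 9 5] → take 1 9 (5); add 1.
Step 6: frontier [1 7 6, 4 5 10, 5 7 13, 6 7 13] → take 1 7 (6); add 7.
Step 7: frontier [4 5 10, 2 7 14] → take 4 5 (10); add 4.
Step 8: frontier [2 7 14] → take 2 7 (14); add 2.
The 4th edge added is 6 9.

6-9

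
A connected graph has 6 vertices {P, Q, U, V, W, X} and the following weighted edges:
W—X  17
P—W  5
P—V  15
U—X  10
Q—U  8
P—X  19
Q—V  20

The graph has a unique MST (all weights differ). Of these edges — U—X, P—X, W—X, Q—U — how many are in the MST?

3

Kruskal's algorithm — process edges by increasing weight (ties by edge label):
P—W (5): add — endpoints in different components.
Q—U (8): add — endpoints in different components.
U—X (10): add — endpoints in different components.
P—V (15): add — endpoints in different components.
W—X (17): add — endpoints in different components.
MST edge set: {P—W, Q—U, U—X, P—V, W—X}.
Of the listed edges, {U—X, W—X, Q—U} are in the MST → 3.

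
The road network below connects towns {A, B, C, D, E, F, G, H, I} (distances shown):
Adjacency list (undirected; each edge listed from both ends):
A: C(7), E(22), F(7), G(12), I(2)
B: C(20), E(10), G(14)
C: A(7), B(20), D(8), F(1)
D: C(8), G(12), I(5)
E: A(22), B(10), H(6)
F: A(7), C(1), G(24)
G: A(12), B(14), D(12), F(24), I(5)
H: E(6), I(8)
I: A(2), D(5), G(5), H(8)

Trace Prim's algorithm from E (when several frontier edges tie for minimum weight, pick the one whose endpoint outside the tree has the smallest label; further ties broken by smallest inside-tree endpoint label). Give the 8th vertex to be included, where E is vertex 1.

F

Prim's algorithm from E:
Step 1: cheapest edge leaving the tree is E H (6); add H.
Step 2: cheapest edge leaving the tree is H I (8); add I.
Step 3: cheapest edge leaving the tree is A I (2); add A.
Step 4: cheapest edge leaving the tree is D I (5); add D.
Step 5: cheapest edge leaving the tree is G I (5); add G.
Step 6: cheapest edge leaving the tree is A C (7); add C.
Step 7: cheapest edge leaving the tree is C F (1); add F.
Step 8: cheapest edge leaving the tree is B E (10); add B.
Vertex order: E, H, I, A, D, G, C, F, B. The 8th vertex is F.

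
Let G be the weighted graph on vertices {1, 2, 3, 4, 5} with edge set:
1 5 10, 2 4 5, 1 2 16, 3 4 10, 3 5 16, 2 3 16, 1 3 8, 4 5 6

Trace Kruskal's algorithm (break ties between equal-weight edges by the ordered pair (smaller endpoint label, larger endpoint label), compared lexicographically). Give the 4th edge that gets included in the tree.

1-5

Kruskal: consider edges lightest-first.
2 4 (5): add. Components now {1} {2,4} {3} {5}
4 5 (6): add. Components now {1} {2,4,5} {3}
1 3 (8): add. Components now {1,3} {2,4,5}
1 5 (10): add. Components now {1,2,3,4,5}
The 4th edge added is 1 5.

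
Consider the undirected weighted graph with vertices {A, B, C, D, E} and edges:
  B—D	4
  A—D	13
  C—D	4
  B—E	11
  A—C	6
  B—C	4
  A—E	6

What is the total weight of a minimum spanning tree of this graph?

20

Sort edges by weight, then run Kruskal:
B—C (4): add. Components now {A} {B,C} {D} {E}
B—D (4): add. Components now {A} {B,C,D} {E}
C—D (4): skip — C and D already connected.
A—C (6): add. Components now {A,B,C,D} {E}
A—E (6): add. Components now {A,B,C,D,E}
MST edges: B—C, B—D, A—C, A—E; total weight 4+4+6+6 = 20.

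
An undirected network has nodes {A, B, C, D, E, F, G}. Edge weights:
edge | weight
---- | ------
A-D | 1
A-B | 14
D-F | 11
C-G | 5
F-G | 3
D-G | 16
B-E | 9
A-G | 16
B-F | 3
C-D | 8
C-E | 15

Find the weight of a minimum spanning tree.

29

Grow the tree from A using Prim:
Step 1: cheapest edge leaving the tree is A-D (1); add D.
Step 2: cheapest edge leaving the tree is C-D (8); add C.
Step 3: cheapest edge leaving the tree is C-G (5); add G.
Step 4: cheapest edge leaving the tree is F-G (3); add F.
Step 5: cheapest edge leaving the tree is B-F (3); add B.
Step 6: cheapest edge leaving the tree is B-E (9); add E.
MST edges: A-D, C-D, C-G, F-G, B-F, B-E; total weight 1+8+5+3+3+9 = 29.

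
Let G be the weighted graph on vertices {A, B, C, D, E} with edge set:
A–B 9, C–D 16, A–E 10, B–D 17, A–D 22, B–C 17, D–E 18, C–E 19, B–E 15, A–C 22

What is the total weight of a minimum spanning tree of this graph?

52

Prim's algorithm from E:
Step 1: cheapest edge leaving the tree is A–E (10); add A.
Step 2: cheapest edge leaving the tree is A–B (9); add B.
Step 3: cheapest edge leaving the tree is B–C (17); add C.
Step 4: cheapest edge leaving the tree is C–D (16); add D.
MST edges: A–E, A–B, B–C, C–D; total weight 10+9+17+16 = 52.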